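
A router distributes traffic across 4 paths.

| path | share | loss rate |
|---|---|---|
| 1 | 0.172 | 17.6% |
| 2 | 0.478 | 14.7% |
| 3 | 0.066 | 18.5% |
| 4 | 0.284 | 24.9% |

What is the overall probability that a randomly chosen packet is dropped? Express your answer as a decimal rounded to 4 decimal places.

Summing over the partition,
P(L) = P(L|1)·P(1) + P(L|2)·P(2) + P(L|3)·P(3) + P(L|4)·P(4)
      = 0.176·0.172 + 0.147·0.478 + 0.185·0.066 + 0.249·0.284
      = 0.030272 + 0.070266 + 0.01221 + 0.070716 = 0.183464

P(L) ≈ 0.1835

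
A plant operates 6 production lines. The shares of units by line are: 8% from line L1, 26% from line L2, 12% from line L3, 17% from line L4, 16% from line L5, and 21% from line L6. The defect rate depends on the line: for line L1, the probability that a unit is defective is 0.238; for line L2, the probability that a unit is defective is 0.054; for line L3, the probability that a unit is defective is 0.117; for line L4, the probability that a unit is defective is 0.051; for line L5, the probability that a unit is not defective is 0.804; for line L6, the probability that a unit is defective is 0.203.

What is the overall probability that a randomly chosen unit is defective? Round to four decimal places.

P(D|L5) = 1 − 0.804 = 0.196.
By the law of total probability,
P(D) = P(D|L1)·P(L1) + P(D|L2)·P(L2) + P(D|L3)·P(L3) + P(D|L4)·P(L4) + P(D|L5)·P(L5) + P(D|L6)·P(L6)
      = 0.238·0.08 + 0.054·0.26 + 0.117·0.12 + 0.051·0.17 + 0.196·0.16 + 0.203·0.21
      = 0.01904 + 0.01404 + 0.01404 + 0.00867 + 0.03136 + 0.04263 = 0.12978

P(D) ≈ 0.1298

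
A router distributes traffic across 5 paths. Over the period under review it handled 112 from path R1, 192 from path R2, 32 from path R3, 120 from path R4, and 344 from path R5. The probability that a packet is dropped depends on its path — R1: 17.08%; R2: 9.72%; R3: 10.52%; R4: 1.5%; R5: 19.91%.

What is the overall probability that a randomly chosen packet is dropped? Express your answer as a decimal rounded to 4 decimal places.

Total: 112 + 192 + 32 + 120 + 344 = 800.
P(R1) = 112/800 = 0.14. P(R2) = 192/800 = 0.24. P(R3) = 32/800 = 0.04. P(R4) = 120/800 = 0.15. P(R5) = 344/800 = 0.43.
By the law of total probability,
P(L) = P(L|R1)·P(R1) + P(L|R2)·P(R2) + P(L|R3)·P(R3) + P(L|R4)·P(R4) + P(L|R5)·P(R5)
      = 0.1708·0.14 + 0.0972·0.24 + 0.1052·0.04 + 0.015·0.15 + 0.1991·0.43
      = 0.023912 + 0.023328 + 0.004208 + 0.00225 + 0.085613 = 0.139311

0.1393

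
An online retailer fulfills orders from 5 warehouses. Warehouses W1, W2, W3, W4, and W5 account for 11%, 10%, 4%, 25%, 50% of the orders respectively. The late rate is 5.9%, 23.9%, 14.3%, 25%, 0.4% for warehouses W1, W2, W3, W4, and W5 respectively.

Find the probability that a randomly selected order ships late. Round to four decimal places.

P(L) = P(L|W1)·P(W1) + P(L|W2)·P(W2) + P(L|W3)·P(W3) + P(L|W4)·P(W4) + P(L|W5)·P(W5)
      = 0.059·0.11 + 0.239·0.1 + 0.143·0.04 + 0.25·0.25 + 0.004·0.5
      = 0.00649 + 0.0239 + 0.00572 + 0.0625 + 0.002 = 0.10061

0.1006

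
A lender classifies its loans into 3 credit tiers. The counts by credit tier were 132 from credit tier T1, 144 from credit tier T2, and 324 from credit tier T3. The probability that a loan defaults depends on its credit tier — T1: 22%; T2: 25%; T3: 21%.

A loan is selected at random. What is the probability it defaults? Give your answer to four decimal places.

Total: 132 + 144 + 324 = 600.
P(T1) = 132/600 = 0.22. P(T2) = 144/600 = 0.24. P(T3) = 324/600 = 0.54.
By the law of total probability,
P(D) = P(D|T1)·P(T1) + P(D|T2)·P(T2) + P(D|T3)·P(T3)
      = 0.22·0.22 + 0.25·0.24 + 0.21·0.54
      = 0.0484 + 0.06 + 0.1134 = 0.2218

P(D) ≈ 0.2218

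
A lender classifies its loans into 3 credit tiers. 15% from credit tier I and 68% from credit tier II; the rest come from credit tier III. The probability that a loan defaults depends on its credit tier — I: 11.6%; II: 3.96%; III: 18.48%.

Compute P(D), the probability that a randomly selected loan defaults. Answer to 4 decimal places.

P(D) ≈ 0.0757

P(III) = 1 − (0.15 + 0.68) = 0.17.
P(D) = P(D|I)·P(I) + P(D|II)·P(II) + P(D|III)·P(III)
      = 0.116·0.15 + 0.0396·0.68 + 0.1848·0.17
      = 0.0174 + 0.026928 + 0.031416 = 0.075744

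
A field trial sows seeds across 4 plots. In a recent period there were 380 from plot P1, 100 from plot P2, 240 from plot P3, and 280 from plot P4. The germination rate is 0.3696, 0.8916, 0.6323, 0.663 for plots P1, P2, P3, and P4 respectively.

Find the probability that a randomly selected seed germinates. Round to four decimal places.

Total: 380 + 100 + 240 + 280 = 1000.
P(P1) = 380/1000 = 0.38. P(P2) = 100/1000 = 0.1. P(P3) = 240/1000 = 0.24. P(P4) = 280/1000 = 0.28.
P(G) = P(G|P1)·P(P1) + P(G|P2)·P(P2) + P(G|P3)·P(P3) + P(G|P4)·P(P4)
      = 0.3696·0.38 + 0.8916·0.1 + 0.6323·0.24 + 0.663·0.28
      = 0.140448 + 0.08916 + 0.151752 + 0.18564 = 0.567

P(G) ≈ 0.5670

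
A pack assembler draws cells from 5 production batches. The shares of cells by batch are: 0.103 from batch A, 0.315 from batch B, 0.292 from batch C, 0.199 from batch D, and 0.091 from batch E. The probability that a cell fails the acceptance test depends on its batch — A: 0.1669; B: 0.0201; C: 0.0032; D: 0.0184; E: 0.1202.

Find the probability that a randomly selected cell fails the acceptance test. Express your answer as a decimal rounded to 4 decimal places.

0.0391

Summing over the partition,
P(F) = P(F|A)·P(A) + P(F|B)·P(B) + P(F|C)·P(C) + P(F|D)·P(D) + P(F|E)·P(E)
      = 0.1669·0.103 + 0.0201·0.315 + 0.0032·0.292 + 0.0184·0.199 + 0.1202·0.091
      = 0.0171907 + 0.0063315 + 0.0009344 + 0.0036616 + 0.0109382 = 0.0390564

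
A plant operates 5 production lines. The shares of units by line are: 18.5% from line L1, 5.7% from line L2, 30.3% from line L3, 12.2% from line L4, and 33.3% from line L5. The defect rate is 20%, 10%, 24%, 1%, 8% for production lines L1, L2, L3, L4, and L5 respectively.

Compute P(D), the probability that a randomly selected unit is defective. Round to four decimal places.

P(D) ≈ 0.1433

P(D) = P(D|L1)·P(L1) + P(D|L2)·P(L2) + P(D|L3)·P(L3) + P(D|L4)·P(L4) + P(D|L5)·P(L5)
      = 0.2·0.185 + 0.1·0.057 + 0.24·0.303 + 0.01·0.122 + 0.08·0.333
      = 0.037 + 0.0057 + 0.07272 + 0.00122 + 0.02664 = 0.14328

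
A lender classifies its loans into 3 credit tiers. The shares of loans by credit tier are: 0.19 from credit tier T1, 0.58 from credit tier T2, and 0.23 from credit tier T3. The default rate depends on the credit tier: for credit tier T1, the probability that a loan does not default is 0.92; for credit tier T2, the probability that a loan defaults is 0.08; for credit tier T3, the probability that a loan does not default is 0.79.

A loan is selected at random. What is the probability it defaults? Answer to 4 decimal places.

0.1099

P(D|T1) = 1 − 0.92 = 0.08.
P(D|T3) = 1 − 0.79 = 0.21.
P(D) = P(D|T1)·P(T1) + P(D|T2)·P(T2) + P(D|T3)·P(T3)
      = 0.08·0.19 + 0.08·0.58 + 0.21·0.23
      = 0.0152 + 0.0464 + 0.0483 = 0.1099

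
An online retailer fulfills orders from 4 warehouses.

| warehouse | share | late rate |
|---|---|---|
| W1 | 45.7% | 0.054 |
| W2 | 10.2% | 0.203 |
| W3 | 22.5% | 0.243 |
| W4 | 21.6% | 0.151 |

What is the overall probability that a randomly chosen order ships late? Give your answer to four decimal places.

P(L) = P(L|W1)·P(W1) + P(L|W2)·P(W2) + P(L|W3)·P(W3) + P(L|W4)·P(W4)
      = 0.054·0.457 + 0.203·0.102 + 0.243·0.225 + 0.151·0.216
      = 0.024678 + 0.020706 + 0.054675 + 0.032616 = 0.132675

P(L) ≈ 0.1327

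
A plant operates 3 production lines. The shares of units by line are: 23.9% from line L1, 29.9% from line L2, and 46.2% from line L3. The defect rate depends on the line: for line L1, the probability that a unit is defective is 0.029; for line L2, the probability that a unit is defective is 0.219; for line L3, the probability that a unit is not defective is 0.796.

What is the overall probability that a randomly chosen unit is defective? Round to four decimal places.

P(D|L3) = 1 − 0.796 = 0.204.
By the law of total probability,
P(D) = P(D|L1)·P(L1) + P(D|L2)·P(L2) + P(D|L3)·P(L3)
      = 0.029·0.239 + 0.219·0.299 + 0.204·0.462
      = 0.006931 + 0.065481 + 0.094248 = 0.16666

0.1667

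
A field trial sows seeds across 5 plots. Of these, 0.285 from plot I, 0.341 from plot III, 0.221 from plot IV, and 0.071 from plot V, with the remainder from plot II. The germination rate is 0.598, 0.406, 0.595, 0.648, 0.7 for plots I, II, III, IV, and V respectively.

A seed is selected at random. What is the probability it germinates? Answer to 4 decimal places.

P(G) ≈ 0.5995

P(II) = 1 − (0.285 + 0.341 + 0.221 + 0.071) = 0.082.
P(G) = P(G|I)·P(I) + P(G|II)·P(II) + P(G|III)·P(III) + P(G|IV)·P(IV) + P(G|V)·P(V)
      = 0.598·0.285 + 0.406·0.082 + 0.595·0.341 + 0.648·0.221 + 0.7·0.071
      = 0.17043 + 0.033292 + 0.202895 + 0.143208 + 0.0497 = 0.599525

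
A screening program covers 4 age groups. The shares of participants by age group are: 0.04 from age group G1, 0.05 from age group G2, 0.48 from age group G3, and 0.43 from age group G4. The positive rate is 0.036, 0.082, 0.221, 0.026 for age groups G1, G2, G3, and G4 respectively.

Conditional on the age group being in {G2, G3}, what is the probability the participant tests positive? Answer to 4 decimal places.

P(T|S) ≈ 0.2079

Let S = {G2, G3}.
P(S) = 0.05 + 0.48 = 0.53.
P(T ∩ S) = 0.082·0.05 + 0.221·0.48 = 0.0041 + 0.10608 = 0.11018.
P(T | S) = 0.11018 / 0.53 = 0.207887…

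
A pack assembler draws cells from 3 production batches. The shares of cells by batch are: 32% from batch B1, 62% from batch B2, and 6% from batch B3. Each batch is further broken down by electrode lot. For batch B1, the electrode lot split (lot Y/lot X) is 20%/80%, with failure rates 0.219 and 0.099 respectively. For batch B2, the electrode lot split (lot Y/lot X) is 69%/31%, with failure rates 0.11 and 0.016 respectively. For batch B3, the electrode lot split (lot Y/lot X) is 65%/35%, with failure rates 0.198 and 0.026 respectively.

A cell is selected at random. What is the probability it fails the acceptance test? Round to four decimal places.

P(F|B1) = 0.2·0.219 + 0.8·0.099 = 0.0438 + 0.0792 = 0.123
P(F|B2) = 0.69·0.11 + 0.31·0.016 = 0.0759 + 0.00496 = 0.08086
P(F|B3) = 0.65·0.198 + 0.35·0.026 = 0.1287 + 0.0091 = 0.1378
By total probability over the outer partition,
P(F) = 0.32·0.123 + 0.62·0.08086 + 0.06·0.1378
      = 0.03936 + 0.0501332 + 0.008268 = 0.0977612

P(F) ≈ 0.0978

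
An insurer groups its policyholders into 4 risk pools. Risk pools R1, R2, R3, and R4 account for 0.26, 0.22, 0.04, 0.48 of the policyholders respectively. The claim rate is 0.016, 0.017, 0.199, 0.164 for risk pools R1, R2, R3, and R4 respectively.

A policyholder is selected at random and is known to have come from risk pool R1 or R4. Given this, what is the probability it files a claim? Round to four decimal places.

0.1120

Let S = {R1, R4}.
P(S) = 0.26 + 0.48 = 0.74.
P(C ∩ S) = 0.016·0.26 + 0.164·0.48 = 0.00416 + 0.07872 = 0.08288.
P(C | S) = 0.08288 / 0.74 = 0.112000…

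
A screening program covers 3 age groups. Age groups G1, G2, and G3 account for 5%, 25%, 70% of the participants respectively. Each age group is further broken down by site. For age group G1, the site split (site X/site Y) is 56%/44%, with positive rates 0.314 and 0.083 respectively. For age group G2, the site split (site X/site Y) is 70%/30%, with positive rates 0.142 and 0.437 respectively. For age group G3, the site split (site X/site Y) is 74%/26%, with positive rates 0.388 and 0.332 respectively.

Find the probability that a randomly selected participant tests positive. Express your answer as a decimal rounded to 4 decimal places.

P(T) ≈ 0.3297

P(T|G1) = 0.56·0.314 + 0.44·0.083 = 0.17584 + 0.03652 = 0.21236
P(T|G2) = 0.7·0.142 + 0.3·0.437 = 0.0994 + 0.1311 = 0.2305
P(T|G3) = 0.74·0.388 + 0.26·0.332 = 0.28712 + 0.08632 = 0.37344
Then overall,
P(T) = 0.05·0.21236 + 0.25·0.2305 + 0.7·0.37344
      = 0.010618 + 0.057625 + 0.261408 = 0.329651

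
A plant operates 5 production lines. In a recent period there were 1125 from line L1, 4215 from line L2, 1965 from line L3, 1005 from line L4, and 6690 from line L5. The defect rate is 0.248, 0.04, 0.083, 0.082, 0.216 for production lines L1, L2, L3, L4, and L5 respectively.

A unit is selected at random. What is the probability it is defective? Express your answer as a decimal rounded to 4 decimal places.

P(D) ≈ 0.1425

Total: 1125 + 4215 + 1965 + 1005 + 6690 = 15000.
P(L1) = 1125/15000 = 0.075. P(L2) = 4215/15000 = 0.281. P(L3) = 1965/15000 = 0.131. P(L4) = 1005/15000 = 0.067. P(L5) = 6690/15000 = 0.446.
Summing over the partition,
P(D) = P(D|L1)·P(L1) + P(D|L2)·P(L2) + P(D|L3)·P(L3) + P(D|L4)·P(L4) + P(D|L5)·P(L5)
      = 0.248·0.075 + 0.04·0.281 + 0.083·0.131 + 0.082·0.067 + 0.216·0.446
      = 0.0186 + 0.01124 + 0.010873 + 0.005494 + 0.096336 = 0.142543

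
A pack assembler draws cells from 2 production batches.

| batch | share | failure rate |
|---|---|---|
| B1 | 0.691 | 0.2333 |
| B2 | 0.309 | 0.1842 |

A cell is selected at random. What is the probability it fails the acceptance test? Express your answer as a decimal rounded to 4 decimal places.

P(F) ≈ 0.2181

P(F) = P(F|B1)·P(B1) + P(F|B2)·P(B2)
      = 0.2333·0.691 + 0.1842·0.309
      = 0.1612103 + 0.0569178 = 0.2181281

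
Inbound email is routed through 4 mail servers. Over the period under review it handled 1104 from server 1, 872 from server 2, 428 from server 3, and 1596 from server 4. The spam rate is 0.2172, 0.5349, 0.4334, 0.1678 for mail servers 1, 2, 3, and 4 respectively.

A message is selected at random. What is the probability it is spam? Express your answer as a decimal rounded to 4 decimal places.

P(S) ≈ 0.2899

Total: 1104 + 872 + 428 + 1596 = 4000.
P(1) = 1104/4000 = 0.276. P(2) = 872/4000 = 0.218. P(3) = 428/4000 = 0.107. P(4) = 1596/4000 = 0.399.
P(S) = P(S|1)·P(1) + P(S|2)·P(2) + P(S|3)·P(3) + P(S|4)·P(4)
      = 0.2172·0.276 + 0.5349·0.218 + 0.4334·0.107 + 0.1678·0.399
      = 0.0599472 + 0.1166082 + 0.0463738 + 0.0669522 = 0.2898814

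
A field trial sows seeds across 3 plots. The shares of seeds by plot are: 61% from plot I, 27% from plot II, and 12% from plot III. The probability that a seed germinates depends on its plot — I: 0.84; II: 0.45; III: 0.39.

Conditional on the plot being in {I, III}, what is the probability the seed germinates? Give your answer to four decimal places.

0.7660

Let S = {I, III}.
P(S) = 0.61 + 0.12 = 0.73.
P(G ∩ S) = 0.84·0.61 + 0.39·0.12 = 0.5124 + 0.0468 = 0.5592.
P(G | S) = 0.5592 / 0.73 = 0.766027…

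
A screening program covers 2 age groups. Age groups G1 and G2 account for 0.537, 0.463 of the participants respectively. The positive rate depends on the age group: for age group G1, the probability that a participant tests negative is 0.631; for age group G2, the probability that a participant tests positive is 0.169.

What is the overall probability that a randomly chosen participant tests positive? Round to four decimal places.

0.2764

P(T|G1) = 1 − 0.631 = 0.369.
Using total probability over the partition,
P(T) = P(T|G1)·P(G1) + P(T|G2)·P(G2)
      = 0.369·0.537 + 0.169·0.463
      = 0.198153 + 0.078247 = 0.2764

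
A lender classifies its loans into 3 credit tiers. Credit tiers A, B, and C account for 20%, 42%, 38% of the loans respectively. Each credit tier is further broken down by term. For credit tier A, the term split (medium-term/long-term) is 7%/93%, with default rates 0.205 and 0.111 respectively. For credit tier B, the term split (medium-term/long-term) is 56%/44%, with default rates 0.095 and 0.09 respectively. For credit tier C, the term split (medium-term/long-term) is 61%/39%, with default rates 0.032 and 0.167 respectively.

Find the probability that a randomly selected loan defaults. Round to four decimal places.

P(D) ≈ 0.0947

P(D|A) = 0.07·0.205 + 0.93·0.111 = 0.01435 + 0.10323 = 0.11758
P(D|B) = 0.56·0.095 + 0.44·0.09 = 0.0532 + 0.0396 = 0.0928
P(D|C) = 0.61·0.032 + 0.39·0.167 = 0.01952 + 0.06513 = 0.08465
By total probability over the outer partition,
P(D) = 0.2·0.11758 + 0.42·0.0928 + 0.38·0.08465
      = 0.023516 + 0.038976 + 0.032167 = 0.094659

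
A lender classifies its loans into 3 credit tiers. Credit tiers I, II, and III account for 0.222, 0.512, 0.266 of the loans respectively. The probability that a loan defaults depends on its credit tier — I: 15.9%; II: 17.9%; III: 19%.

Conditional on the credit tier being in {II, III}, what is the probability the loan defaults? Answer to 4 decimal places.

Let S = {II, III}.
P(S) = 0.512 + 0.266 = 0.778.
P(D ∩ S) = 0.179·0.512 + 0.19·0.266 = 0.091648 + 0.05054 = 0.142188.
P(D | S) = 0.142188 / 0.778 = 0.182761…

P(D|S) ≈ 0.1828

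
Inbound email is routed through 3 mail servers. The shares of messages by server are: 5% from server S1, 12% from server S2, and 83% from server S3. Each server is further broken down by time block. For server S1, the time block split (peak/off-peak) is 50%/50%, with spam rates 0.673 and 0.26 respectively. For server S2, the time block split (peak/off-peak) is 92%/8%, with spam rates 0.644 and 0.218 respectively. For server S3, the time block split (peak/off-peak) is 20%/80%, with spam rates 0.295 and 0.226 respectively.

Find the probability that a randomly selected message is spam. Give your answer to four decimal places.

0.2955

P(S|S1) = 0.5·0.673 + 0.5·0.26 = 0.3365 + 0.13 = 0.4665
P(S|S2) = 0.92·0.644 + 0.08·0.218 = 0.59248 + 0.01744 = 0.60992
P(S|S3) = 0.2·0.295 + 0.8·0.226 = 0.059 + 0.1808 = 0.2398
By total probability over the outer partition,
P(S) = 0.05·0.4665 + 0.12·0.60992 + 0.83·0.2398
      = 0.023325 + 0.0731904 + 0.199034 = 0.2955494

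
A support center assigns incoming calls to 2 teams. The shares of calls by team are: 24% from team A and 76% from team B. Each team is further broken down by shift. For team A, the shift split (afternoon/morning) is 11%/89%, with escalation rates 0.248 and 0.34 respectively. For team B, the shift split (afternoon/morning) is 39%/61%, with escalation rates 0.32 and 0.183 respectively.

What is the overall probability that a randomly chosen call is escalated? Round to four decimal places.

P(E) ≈ 0.2589

P(E|A) = 0.11·0.248 + 0.89·0.34 = 0.02728 + 0.3026 = 0.32988
P(E|B) = 0.39·0.32 + 0.61·0.183 = 0.1248 + 0.11163 = 0.23643
Then overall,
P(E) = 0.24·0.32988 + 0.76·0.23643
      = 0.0791712 + 0.1796868 = 0.258858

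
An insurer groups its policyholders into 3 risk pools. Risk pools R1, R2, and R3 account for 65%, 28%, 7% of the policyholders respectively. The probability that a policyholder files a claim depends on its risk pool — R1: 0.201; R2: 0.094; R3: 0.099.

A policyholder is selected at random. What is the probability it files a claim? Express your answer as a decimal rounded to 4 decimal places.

P(C) ≈ 0.1639

P(C) = P(C|R1)·P(R1) + P(C|R2)·P(R2) + P(C|R3)·P(R3)
      = 0.201·0.65 + 0.094·0.28 + 0.099·0.07
      = 0.13065 + 0.02632 + 0.00693 = 0.1639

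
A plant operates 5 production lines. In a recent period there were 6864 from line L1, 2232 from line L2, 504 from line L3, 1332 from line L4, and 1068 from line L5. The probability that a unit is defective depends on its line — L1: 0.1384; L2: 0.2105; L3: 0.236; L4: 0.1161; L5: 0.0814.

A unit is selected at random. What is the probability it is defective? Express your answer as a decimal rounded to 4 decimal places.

P(D) ≈ 0.1484

Total: 6864 + 2232 + 504 + 1332 + 1068 = 12000.
P(L1) = 6864/12000 = 0.572. P(L2) = 2232/12000 = 0.186. P(L3) = 504/12000 = 0.042. P(L4) = 1332/12000 = 0.111. P(L5) = 1068/12000 = 0.089.
Using total probability over the partition,
P(D) = P(D|L1)·P(L1) + P(D|L2)·P(L2) + P(D|L3)·P(L3) + P(D|L4)·P(L4) + P(D|L5)·P(L5)
      = 0.1384·0.572 + 0.2105·0.186 + 0.236·0.042 + 0.1161·0.111 + 0.0814·0.089
      = 0.0791648 + 0.039153 + 0.009912 + 0.0128871 + 0.0072446 = 0.1483615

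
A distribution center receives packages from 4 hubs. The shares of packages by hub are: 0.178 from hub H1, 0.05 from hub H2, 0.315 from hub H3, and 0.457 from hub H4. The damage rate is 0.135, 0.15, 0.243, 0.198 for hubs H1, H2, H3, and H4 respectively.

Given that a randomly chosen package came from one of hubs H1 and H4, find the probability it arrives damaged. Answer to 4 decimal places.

P(D|S) ≈ 0.1803

Let S = {H1, H4}.
P(S) = 0.178 + 0.457 = 0.635.
P(D ∩ S) = 0.135·0.178 + 0.198·0.457 = 0.02403 + 0.090486 = 0.114516.
P(D | S) = 0.114516 / 0.635 = 0.180340…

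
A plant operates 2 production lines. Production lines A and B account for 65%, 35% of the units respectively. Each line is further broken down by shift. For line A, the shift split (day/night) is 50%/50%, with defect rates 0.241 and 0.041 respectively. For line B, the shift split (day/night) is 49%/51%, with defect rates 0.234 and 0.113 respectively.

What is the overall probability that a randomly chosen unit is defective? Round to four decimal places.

P(D) ≈ 0.1520

P(D|A) = 0.5·0.241 + 0.5·0.041 = 0.1205 + 0.0205 = 0.141
P(D|B) = 0.49·0.234 + 0.51·0.113 = 0.11466 + 0.05763 = 0.17229
By total probability over the outer partition,
P(D) = 0.65·0.141 + 0.35·0.17229
      = 0.09165 + 0.0603015 = 0.1519515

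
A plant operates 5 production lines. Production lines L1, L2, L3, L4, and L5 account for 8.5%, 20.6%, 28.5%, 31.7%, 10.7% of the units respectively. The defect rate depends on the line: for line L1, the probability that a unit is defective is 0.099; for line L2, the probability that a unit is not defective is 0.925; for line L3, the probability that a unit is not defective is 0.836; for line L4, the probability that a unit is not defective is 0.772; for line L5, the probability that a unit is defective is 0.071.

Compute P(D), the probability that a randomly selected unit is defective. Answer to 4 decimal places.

0.1505

P(D|L2) = 1 − 0.925 = 0.075.
P(D|L3) = 1 − 0.836 = 0.164.
P(D|L4) = 1 − 0.772 = 0.228.
P(D) = P(D|L1)·P(L1) + P(D|L2)·P(L2) + P(D|L3)·P(L3) + P(D|L4)·P(L4) + P(D|L5)·P(L5)
      = 0.099·0.085 + 0.075·0.206 + 0.164·0.285 + 0.228·0.317 + 0.071·0.107
      = 0.008415 + 0.01545 + 0.04674 + 0.072276 + 0.007597 = 0.150478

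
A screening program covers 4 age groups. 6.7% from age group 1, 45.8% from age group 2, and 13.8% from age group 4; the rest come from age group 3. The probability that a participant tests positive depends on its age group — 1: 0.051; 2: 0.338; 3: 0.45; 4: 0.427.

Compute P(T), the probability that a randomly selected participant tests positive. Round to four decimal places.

P(3) = 1 − (0.067 + 0.458 + 0.138) = 0.337.
By the law of total probability,
P(T) = P(T|1)·P(1) + P(T|2)·P(2) + P(T|3)·P(3) + P(T|4)·P(4)
      = 0.051·0.067 + 0.338·0.458 + 0.45·0.337 + 0.427·0.138
      = 0.003417 + 0.154804 + 0.15165 + 0.058926 = 0.368797

0.3688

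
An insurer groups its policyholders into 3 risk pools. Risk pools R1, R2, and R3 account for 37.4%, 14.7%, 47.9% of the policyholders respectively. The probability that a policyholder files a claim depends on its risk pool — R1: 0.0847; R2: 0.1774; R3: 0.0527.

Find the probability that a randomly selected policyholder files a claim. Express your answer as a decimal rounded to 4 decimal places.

0.0830

P(C) = P(C|R1)·P(R1) + P(C|R2)·P(R2) + P(C|R3)·P(R3)
      = 0.0847·0.374 + 0.1774·0.147 + 0.0527·0.479
      = 0.0316778 + 0.0260778 + 0.0252433 = 0.0829989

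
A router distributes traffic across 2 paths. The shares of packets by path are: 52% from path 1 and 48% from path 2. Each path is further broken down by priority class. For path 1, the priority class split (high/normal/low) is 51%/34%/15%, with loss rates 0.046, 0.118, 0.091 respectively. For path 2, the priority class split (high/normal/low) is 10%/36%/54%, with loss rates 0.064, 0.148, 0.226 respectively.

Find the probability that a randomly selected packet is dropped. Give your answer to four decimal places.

P(L) ≈ 0.1274

P(L|1) = 0.51·0.046 + 0.34·0.118 + 0.15·0.091 = 0.02346 + 0.04012 + 0.01365 = 0.07723
P(L|2) = 0.1·0.064 + 0.36·0.148 + 0.54·0.226 = 0.0064 + 0.05328 + 0.12204 = 0.18172
Then overall,
P(L) = 0.52·0.07723 + 0.48·0.18172
      = 0.0401596 + 0.0872256 = 0.1273852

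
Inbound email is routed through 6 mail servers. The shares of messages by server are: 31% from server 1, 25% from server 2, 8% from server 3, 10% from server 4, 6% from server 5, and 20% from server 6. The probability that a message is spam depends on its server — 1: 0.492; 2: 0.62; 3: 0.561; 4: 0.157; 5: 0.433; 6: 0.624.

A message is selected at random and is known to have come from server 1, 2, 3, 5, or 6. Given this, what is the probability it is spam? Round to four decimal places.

0.5591

Let J = {1, 2, 3, 5, 6}.
P(J) = 0.31 + 0.25 + 0.08 + 0.06 + 0.2 = 0.9.
P(S ∩ J) = 0.492·0.31 + 0.62·0.25 + 0.561·0.08 + 0.433·0.06 + 0.624·0.2 = 0.15252 + 0.155 + 0.04488 + 0.02598 + 0.1248 = 0.50318.
P(S | J) = 0.50318 / 0.9 = 0.559089…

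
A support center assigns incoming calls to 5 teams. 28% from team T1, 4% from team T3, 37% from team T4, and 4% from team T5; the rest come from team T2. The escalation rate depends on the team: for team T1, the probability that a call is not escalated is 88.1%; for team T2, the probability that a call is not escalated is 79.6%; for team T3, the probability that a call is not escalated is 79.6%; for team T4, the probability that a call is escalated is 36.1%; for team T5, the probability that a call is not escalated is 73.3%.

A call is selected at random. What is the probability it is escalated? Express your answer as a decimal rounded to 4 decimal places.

0.2408

P(T2) = 1 − (0.28 + 0.04 + 0.37 + 0.04) = 0.27.
P(E|T1) = 1 − 0.881 = 0.119.
P(E|T2) = 1 − 0.796 = 0.204.
P(E|T3) = 1 − 0.796 = 0.204.
P(E|T5) = 1 − 0.733 = 0.267.
Summing over the partition,
P(E) = P(E|T1)·P(T1) + P(E|T2)·P(T2) + P(E|T3)·P(T3) + P(E|T4)·P(T4) + P(E|T5)·P(T5)
      = 0.119·0.28 + 0.204·0.27 + 0.204·0.04 + 0.361·0.37 + 0.267·0.04
      = 0.03332 + 0.05508 + 0.00816 + 0.13357 + 0.01068 = 0.24081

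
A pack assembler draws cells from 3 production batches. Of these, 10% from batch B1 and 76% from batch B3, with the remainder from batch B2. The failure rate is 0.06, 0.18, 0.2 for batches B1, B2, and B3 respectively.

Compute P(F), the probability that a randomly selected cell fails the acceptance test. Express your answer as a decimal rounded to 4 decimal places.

P(B2) = 1 − (0.1 + 0.76) = 0.14.
P(F) = P(F|B1)·P(B1) + P(F|B2)·P(B2) + P(F|B3)·P(B3)
      = 0.06·0.1 + 0.18·0.14 + 0.2·0.76
      = 0.006 + 0.0252 + 0.152 = 0.1832

P(F) ≈ 0.1832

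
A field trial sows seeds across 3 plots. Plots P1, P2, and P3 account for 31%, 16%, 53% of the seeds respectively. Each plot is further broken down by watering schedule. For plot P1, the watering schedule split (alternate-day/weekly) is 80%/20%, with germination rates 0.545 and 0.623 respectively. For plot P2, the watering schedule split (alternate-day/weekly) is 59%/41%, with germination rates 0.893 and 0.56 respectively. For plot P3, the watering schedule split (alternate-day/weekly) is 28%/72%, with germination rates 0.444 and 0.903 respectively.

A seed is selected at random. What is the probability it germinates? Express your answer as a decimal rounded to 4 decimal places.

P(G|P1) = 0.8·0.545 + 0.2·0.623 = 0.436 + 0.1246 = 0.5606
P(G|P2) = 0.59·0.893 + 0.41·0.56 = 0.52687 + 0.2296 = 0.75647
P(G|P3) = 0.28·0.444 + 0.72·0.903 = 0.12432 + 0.65016 = 0.77448
Then overall,
P(G) = 0.31·0.5606 + 0.16·0.75647 + 0.53·0.77448
      = 0.173786 + 0.1210352 + 0.4104744 = 0.7052956

P(G) ≈ 0.7053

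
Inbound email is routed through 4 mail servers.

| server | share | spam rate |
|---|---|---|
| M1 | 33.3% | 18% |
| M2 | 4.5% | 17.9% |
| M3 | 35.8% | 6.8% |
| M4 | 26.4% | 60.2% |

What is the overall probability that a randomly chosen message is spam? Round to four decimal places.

Summing over the partition,
P(S) = P(S|M1)·P(M1) + P(S|M2)·P(M2) + P(S|M3)·P(M3) + P(S|M4)·P(M4)
      = 0.18·0.333 + 0.179·0.045 + 0.068·0.358 + 0.602·0.264
      = 0.05994 + 0.008055 + 0.024344 + 0.158928 = 0.251267

P(S) ≈ 0.2513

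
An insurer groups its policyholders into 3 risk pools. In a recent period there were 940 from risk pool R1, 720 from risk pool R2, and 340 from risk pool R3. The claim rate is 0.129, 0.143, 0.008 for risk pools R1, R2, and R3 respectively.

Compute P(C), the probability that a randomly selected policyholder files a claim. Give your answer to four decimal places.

Total: 940 + 720 + 340 = 2000.
P(R1) = 940/2000 = 0.47. P(R2) = 720/2000 = 0.36. P(R3) = 340/2000 = 0.17.
By the law of total probability,
P(C) = P(C|R1)·P(R1) + P(C|R2)·P(R2) + P(C|R3)·P(R3)
      = 0.129·0.47 + 0.143·0.36 + 0.008·0.17
      = 0.06063 + 0.05148 + 0.00136 = 0.11347

P(C) ≈ 0.1135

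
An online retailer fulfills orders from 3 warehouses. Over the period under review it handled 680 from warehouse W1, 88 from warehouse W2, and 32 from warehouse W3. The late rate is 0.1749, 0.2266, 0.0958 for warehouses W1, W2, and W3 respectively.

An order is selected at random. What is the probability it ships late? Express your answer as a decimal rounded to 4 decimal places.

P(L) ≈ 0.1774

Total: 680 + 88 + 32 = 800.
P(W1) = 680/800 = 0.85. P(W2) = 88/800 = 0.11. P(W3) = 32/800 = 0.04.
By the law of total probability,
P(L) = P(L|W1)·P(W1) + P(L|W2)·P(W2) + P(L|W3)·P(W3)
      = 0.1749·0.85 + 0.2266·0.11 + 0.0958·0.04
      = 0.148665 + 0.024926 + 0.003832 = 0.177423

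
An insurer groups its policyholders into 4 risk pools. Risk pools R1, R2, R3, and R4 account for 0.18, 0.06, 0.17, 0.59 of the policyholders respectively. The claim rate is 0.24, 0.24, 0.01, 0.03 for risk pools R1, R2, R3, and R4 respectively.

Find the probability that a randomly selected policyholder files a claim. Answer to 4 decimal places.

0.0770

P(C) = P(C|R1)·P(R1) + P(C|R2)·P(R2) + P(C|R3)·P(R3) + P(C|R4)·P(R4)
      = 0.24·0.18 + 0.24·0.06 + 0.01·0.17 + 0.03·0.59
      = 0.0432 + 0.0144 + 0.0017 + 0.0177 = 0.077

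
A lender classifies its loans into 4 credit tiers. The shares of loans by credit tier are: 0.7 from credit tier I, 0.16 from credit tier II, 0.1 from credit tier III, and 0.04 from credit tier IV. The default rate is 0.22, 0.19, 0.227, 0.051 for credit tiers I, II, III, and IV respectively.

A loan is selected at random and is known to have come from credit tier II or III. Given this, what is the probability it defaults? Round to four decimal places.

Let S = {II, III}.
P(S) = 0.16 + 0.1 = 0.26.
P(D ∩ S) = 0.19·0.16 + 0.227·0.1 = 0.0304 + 0.0227 = 0.0531.
P(D | S) = 0.0531 / 0.26 = 0.204231…

0.2042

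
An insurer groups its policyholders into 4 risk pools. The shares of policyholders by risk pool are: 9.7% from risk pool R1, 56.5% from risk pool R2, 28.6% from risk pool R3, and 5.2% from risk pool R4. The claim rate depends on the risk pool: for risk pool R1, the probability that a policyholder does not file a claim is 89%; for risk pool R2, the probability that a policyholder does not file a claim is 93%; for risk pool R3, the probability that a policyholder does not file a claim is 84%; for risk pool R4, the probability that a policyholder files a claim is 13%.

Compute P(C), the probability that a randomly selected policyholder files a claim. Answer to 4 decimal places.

P(C) ≈ 0.1027

P(C|R1) = 1 − 0.89 = 0.11.
P(C|R2) = 1 − 0.93 = 0.07.
P(C|R3) = 1 − 0.84 = 0.16.
P(C) = P(C|R1)·P(R1) + P(C|R2)·P(R2) + P(C|R3)·P(R3) + P(C|R4)·P(R4)
      = 0.11·0.097 + 0.07·0.565 + 0.16·0.286 + 0.13·0.052
      = 0.01067 + 0.03955 + 0.04576 + 0.00676 = 0.10274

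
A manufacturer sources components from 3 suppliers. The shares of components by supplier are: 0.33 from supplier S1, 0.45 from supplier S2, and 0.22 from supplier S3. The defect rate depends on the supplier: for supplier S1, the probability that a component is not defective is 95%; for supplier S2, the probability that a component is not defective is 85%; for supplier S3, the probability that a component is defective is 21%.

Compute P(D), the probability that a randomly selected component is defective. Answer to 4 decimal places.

P(D|S1) = 1 − 0.95 = 0.05.
P(D|S2) = 1 − 0.85 = 0.15.
Summing over the partition,
P(D) = P(D|S1)·P(S1) + P(D|S2)·P(S2) + P(D|S3)·P(S3)
      = 0.05·0.33 + 0.15·0.45 + 0.21·0.22
      = 0.0165 + 0.0675 + 0.0462 = 0.1302

P(D) ≈ 0.1302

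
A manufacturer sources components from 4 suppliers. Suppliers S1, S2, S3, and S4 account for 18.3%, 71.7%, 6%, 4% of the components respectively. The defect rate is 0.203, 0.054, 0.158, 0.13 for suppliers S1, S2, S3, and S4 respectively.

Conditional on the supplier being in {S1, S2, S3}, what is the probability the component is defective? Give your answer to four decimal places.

Let S = {S1, S2, S3}.
P(S) = 0.183 + 0.717 + 0.06 = 0.96.
P(D ∩ S) = 0.203·0.183 + 0.054·0.717 + 0.158·0.06 = 0.037149 + 0.038718 + 0.00948 = 0.085347.
P(D | S) = 0.085347 / 0.96 = 0.088903…

0.0889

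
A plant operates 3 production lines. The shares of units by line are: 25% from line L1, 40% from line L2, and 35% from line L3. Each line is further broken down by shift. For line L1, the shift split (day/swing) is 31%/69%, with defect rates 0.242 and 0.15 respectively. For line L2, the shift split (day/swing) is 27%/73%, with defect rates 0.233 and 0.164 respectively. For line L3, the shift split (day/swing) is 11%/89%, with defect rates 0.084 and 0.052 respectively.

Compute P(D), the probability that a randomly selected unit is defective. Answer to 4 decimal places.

P(D) ≈ 0.1371

P(D|L1) = 0.31·0.242 + 0.69·0.15 = 0.07502 + 0.1035 = 0.17852
P(D|L2) = 0.27·0.233 + 0.73·0.164 = 0.06291 + 0.11972 = 0.18263
P(D|L3) = 0.11·0.084 + 0.89·0.052 = 0.00924 + 0.04628 = 0.05552
Then overall,
P(D) = 0.25·0.17852 + 0.4·0.18263 + 0.35·0.05552
      = 0.04463 + 0.073052 + 0.019432 = 0.137114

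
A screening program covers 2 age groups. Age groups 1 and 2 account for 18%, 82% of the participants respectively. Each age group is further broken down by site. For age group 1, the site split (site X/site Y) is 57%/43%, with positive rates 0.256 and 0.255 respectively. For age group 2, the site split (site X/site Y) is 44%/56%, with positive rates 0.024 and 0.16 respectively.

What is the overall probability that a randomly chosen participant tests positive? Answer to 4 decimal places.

P(T|1) = 0.57·0.256 + 0.43·0.255 = 0.14592 + 0.10965 = 0.25557
P(T|2) = 0.44·0.024 + 0.56·0.16 = 0.01056 + 0.0896 = 0.10016
By total probability over the outer partition,
P(T) = 0.18·0.25557 + 0.82·0.10016
      = 0.0460026 + 0.0821312 = 0.1281338

P(T) ≈ 0.1281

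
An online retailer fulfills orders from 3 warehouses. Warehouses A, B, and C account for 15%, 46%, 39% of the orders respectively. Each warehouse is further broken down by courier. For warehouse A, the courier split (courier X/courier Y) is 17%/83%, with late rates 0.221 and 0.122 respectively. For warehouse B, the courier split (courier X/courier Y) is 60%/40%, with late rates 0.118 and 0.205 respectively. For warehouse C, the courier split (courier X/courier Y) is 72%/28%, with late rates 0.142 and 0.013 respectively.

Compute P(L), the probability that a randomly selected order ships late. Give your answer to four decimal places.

P(L|A) = 0.17·0.221 + 0.83·0.122 = 0.03757 + 0.10126 = 0.13883
P(L|B) = 0.6·0.118 + 0.4·0.205 = 0.0708 + 0.082 = 0.1528
P(L|C) = 0.72·0.142 + 0.28·0.013 = 0.10224 + 0.00364 = 0.10588
Then overall,
P(L) = 0.15·0.13883 + 0.46·0.1528 + 0.39·0.10588
      = 0.0208245 + 0.070288 + 0.0412932 = 0.1324057

P(L) ≈ 0.1324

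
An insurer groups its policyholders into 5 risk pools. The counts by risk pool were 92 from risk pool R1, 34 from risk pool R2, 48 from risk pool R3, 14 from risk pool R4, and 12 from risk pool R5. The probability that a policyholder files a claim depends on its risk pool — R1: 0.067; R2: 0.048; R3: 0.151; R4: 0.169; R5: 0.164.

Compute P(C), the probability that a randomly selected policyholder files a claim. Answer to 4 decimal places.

P(C) ≈ 0.0969

Total: 92 + 34 + 48 + 14 + 12 = 200.
P(R1) = 92/200 = 0.46. P(R2) = 34/200 = 0.17. P(R3) = 48/200 = 0.24. P(R4) = 14/200 = 0.07. P(R5) = 12/200 = 0.06.
Using total probability over the partition,
P(C) = P(C|R1)·P(R1) + P(C|R2)·P(R2) + P(C|R3)·P(R3) + P(C|R4)·P(R4) + P(C|R5)·P(R5)
      = 0.067·0.46 + 0.048·0.17 + 0.151·0.24 + 0.169·0.07 + 0.164·0.06
      = 0.03082 + 0.00816 + 0.03624 + 0.01183 + 0.00984 = 0.09689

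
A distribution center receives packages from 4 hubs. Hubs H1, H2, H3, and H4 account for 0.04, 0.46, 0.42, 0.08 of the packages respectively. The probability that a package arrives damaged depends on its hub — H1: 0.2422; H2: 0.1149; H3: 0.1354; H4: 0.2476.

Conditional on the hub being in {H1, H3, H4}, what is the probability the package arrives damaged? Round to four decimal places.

Let S = {H1, H3, H4}.
P(S) = 0.04 + 0.42 + 0.08 = 0.54.
P(D ∩ S) = 0.2422·0.04 + 0.1354·0.42 + 0.2476·0.08 = 0.009688 + 0.056868 + 0.019808 = 0.086364.
P(D | S) = 0.086364 / 0.54 = 0.159933…

P(D|S) ≈ 0.1599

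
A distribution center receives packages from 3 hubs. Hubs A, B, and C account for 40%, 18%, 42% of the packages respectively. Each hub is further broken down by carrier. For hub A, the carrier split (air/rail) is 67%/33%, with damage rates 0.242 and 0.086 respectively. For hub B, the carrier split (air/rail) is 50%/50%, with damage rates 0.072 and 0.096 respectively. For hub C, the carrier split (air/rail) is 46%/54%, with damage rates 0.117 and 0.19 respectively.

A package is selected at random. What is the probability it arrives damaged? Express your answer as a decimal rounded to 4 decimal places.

P(D) ≈ 0.1570

P(D|A) = 0.67·0.242 + 0.33·0.086 = 0.16214 + 0.02838 = 0.19052
P(D|B) = 0.5·0.072 + 0.5·0.096 = 0.036 + 0.048 = 0.084
P(D|C) = 0.46·0.117 + 0.54·0.19 = 0.05382 + 0.1026 = 0.15642
By total probability over the outer partition,
P(D) = 0.4·0.19052 + 0.18·0.084 + 0.42·0.15642
      = 0.076208 + 0.01512 + 0.0656964 = 0.1570244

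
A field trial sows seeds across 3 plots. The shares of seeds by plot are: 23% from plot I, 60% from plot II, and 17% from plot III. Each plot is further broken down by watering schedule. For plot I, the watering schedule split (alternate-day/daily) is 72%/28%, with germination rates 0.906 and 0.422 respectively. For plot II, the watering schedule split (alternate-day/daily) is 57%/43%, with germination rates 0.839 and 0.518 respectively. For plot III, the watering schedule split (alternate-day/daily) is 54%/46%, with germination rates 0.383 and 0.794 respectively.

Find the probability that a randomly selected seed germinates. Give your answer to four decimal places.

P(G|I) = 0.72·0.906 + 0.28·0.422 = 0.65232 + 0.11816 = 0.77048
P(G|II) = 0.57·0.839 + 0.43·0.518 = 0.47823 + 0.22274 = 0.70097
P(G|III) = 0.54·0.383 + 0.46·0.794 = 0.20682 + 0.36524 = 0.57206
By total probability over the outer partition,
P(G) = 0.23·0.77048 + 0.6·0.70097 + 0.17·0.57206
      = 0.1772104 + 0.420582 + 0.0972502 = 0.6950426

0.6950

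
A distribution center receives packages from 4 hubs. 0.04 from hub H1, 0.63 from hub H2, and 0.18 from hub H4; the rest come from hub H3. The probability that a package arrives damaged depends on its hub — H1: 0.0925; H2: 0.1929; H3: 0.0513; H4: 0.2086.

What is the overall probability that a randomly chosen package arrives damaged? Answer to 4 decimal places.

0.1705

P(H3) = 1 − (0.04 + 0.63 + 0.18) = 0.15.
P(D) = P(D|H1)·P(H1) + P(D|H2)·P(H2) + P(D|H3)·P(H3) + P(D|H4)·P(H4)
      = 0.0925·0.04 + 0.1929·0.63 + 0.0513·0.15 + 0.2086·0.18
      = 0.0037 + 0.121527 + 0.007695 + 0.037548 = 0.17047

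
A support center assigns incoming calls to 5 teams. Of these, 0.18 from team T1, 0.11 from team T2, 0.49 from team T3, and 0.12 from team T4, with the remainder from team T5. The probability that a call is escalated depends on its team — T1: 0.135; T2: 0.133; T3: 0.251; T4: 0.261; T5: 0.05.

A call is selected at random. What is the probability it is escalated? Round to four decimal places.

P(T5) = 1 − (0.18 + 0.11 + 0.49 + 0.12) = 0.1.
P(E) = P(E|T1)·P(T1) + P(E|T2)·P(T2) + P(E|T3)·P(T3) + P(E|T4)·P(T4) + P(E|T5)·P(T5)
      = 0.135·0.18 + 0.133·0.11 + 0.251·0.49 + 0.261·0.12 + 0.05·0.1
      = 0.0243 + 0.01463 + 0.12299 + 0.03132 + 0.005 = 0.19824

P(E) ≈ 0.1982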